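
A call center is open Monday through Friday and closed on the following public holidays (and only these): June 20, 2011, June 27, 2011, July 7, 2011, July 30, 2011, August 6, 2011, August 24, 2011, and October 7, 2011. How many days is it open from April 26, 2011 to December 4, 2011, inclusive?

154

April 26, 2011 is a Tuesday.
The range spans 223 days (inclusive of both endpoints).
223 = 7 × 31 + 6, so there are 31 full weeks plus 6 extra days.
Each full week contributes 5 weekdays (Mon–Fri): 31 × 5 = 155.
The 6 extra days are Tue, Wed, Thu, Fri, Sat, Sun — 4 of them qualify.
Total: 155 + 4 = 159.
Holidays: June 20, 2011 (Mon); June 27, 2011 (Mon); July 7, 2011 (Thu); July 30, 2011 (Sat); August 6, 2011 (Sat); August 24, 2011 (Wed); October 7, 2011 (Fri).
5 of the 7 holidays fall on weekdays; the rest are weekends and were already excluded.
Business days: 159 − 5 = 154.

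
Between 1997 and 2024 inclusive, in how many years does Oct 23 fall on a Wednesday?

Day of week of October 23 in each year:
1997: Thu, 1998: Fri, 1999: Sat, 2000: Mon, 2001: Tue, 2002: Wed ✓, 2003: Thu, 2004: Sat, 2005: Sun, 2006: Mon, 2007: Tue, 2008: Thu, 2009: Fri, 2010: Sat, 2011: Sun, 2012: Tue, 2013: Wed ✓, 2014: Thu, 2015: Fri, 2016: Sun, 2017: Mon, 2018: Tue, 2019: Wed ✓, 2020: Fri, 2021: Sat, 2022: Sun, 2023: Mon, 2024: Wed ✓
Wednesdays: 2002, 2013, 2019, 2024.

4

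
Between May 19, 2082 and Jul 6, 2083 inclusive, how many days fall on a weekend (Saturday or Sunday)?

May 19, 2082 is a Tuesday.
From May 19, 2082 to Jul 6, 2083 is 414 days inclusive.
414 = 7 × 59 + 1, so there are 59 full weeks plus 1 extra day.
Each full week contributes 2 weekend days (Sat, Sun): 59 × 2 = 118.
The 1 extra day is Tuesday — none qualify.
Total: 118 + 0 = 118.

118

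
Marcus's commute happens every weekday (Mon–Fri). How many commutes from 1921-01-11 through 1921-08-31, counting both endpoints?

167 weekdays

1921-01-11 is a Tuesday.
That's 233 days from start to end, counting both.
233 = 7 × 33 + 2, so there are 33 full weeks plus 2 extra days.
Each full week contributes 5 weekdays (Mon–Fri): 33 × 5 = 165.
The 2 extra days are Tue, Wed — 2 of them qualify.
Total: 165 + 2 = 167.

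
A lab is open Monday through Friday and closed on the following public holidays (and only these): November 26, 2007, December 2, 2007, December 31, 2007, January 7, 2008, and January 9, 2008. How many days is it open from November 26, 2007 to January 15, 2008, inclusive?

33

November 26, 2007 is a Monday.
That's 51 days from start to end, counting both.
51 = 7 × 7 + 2, so there are 7 full weeks plus 2 extra days.
Each full week contributes 5 weekdays (Mon–Fri): 7 × 5 = 35.
The 2 extra days are Mon, Tue — 2 of them qualify.
Total: 35 + 2 = 37.
Holidays: November 26, 2007 (Mon); December 2, 2007 (Sun); December 31, 2007 (Mon); January 7, 2008 (Mon); January 9, 2008 (Wed).
4 of the 5 holidays fall on weekdays; the rest are weekends and were already excluded.
Business days: 37 − 4 = 33.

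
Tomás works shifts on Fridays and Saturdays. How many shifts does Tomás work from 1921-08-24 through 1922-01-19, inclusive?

1921-08-24 is a Wednesday.
From 1921-08-24 to 1922-01-19 is 149 days inclusive.
149 = 7 × 21 + 2, so there are 21 full weeks plus 2 extra days.
Each full week contributes 2 days from the set (Fri, Sat): 21 × 2 = 42.
The 2 extra days are Wednesday, Thursday — none qualify.
Total: 42 + 0 = 42.

42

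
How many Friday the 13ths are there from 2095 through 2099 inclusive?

10

Friday-the-13ths by year:
2095: May
2096: Jan, Apr, Jul
2097: Sep, Dec
2098: Jun
2099: Feb, Mar, Nov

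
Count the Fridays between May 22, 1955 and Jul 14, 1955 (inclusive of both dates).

7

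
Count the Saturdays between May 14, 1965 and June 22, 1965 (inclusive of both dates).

6 Saturdays

May 14, 1965 is a Friday.
That's 40 days from start to end, counting both.
40 = 7 × 5 + 5, so there are 5 full weeks plus 5 extra days.
Each full week contributes one Saturday: 5 so far.
The 5 extra days are Fri, Sat, Sun, Mon, Tue — 1 of them qualifies.
Total: 5 + 1 = 6.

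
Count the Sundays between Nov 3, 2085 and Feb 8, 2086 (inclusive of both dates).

14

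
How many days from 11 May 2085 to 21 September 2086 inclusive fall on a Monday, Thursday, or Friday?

214

11 May 2085 is a Friday.
That's 499 days from start to end, counting both.
499 = 7 × 71 + 2, so there are 71 full weeks plus 2 extra days.
Each full week contributes 3 days from the set (Mon, Thu, Fri): 71 × 3 = 213.
The 2 extra days are Friday, Saturday — 1 of them qualifies.
Total: 213 + 1 = 214.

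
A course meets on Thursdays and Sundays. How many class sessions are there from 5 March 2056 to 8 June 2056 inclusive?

5 March 2056 is a Sunday.
The range spans 96 days (inclusive of both endpoints).
96 = 7 × 13 + 5, so there are 13 full weeks plus 5 extra days.
Each full week contributes 2 days from the set (Thu, Sun): 13 × 2 = 26.
The 5 extra days are Sun, Mon, Tue, Wed, Thu — 2 of them qualify.
Total: 26 + 2 = 28.

28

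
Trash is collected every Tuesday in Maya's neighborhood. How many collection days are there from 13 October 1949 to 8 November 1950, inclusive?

13 October 1949 is a Thursday.
That's 392 days from start to end, counting both.
392 = 7 × 56, so the span is exactly 56 full weeks.
Each full week contributes one Tuesday: 56 so far.
Total: 56.

56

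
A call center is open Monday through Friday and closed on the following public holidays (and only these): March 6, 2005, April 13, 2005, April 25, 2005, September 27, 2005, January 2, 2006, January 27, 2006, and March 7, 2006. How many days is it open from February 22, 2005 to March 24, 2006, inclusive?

February 22, 2005 is a Tuesday.
From February 22, 2005 to March 24, 2006 is 396 days inclusive.
396 = 7 × 56 + 4, so there are 56 full weeks plus 4 extra days.
Each full week contributes 5 weekdays (Mon–Fri): 56 × 5 = 280.
The 4 extra days are Tue, Wed, Thu, Fri — 4 of them qualify.
Total: 280 + 4 = 284.
Holidays: March 6, 2005 (Sun); April 13, 2005 (Wed); April 25, 2005 (Mon); September 27, 2005 (Tue); January 2, 2006 (Mon); January 27, 2006 (Fri); March 7, 2006 (Tue).
6 of the 7 holidays fall on weekdays; the rest are weekends and were already excluded.
Business days: 284 − 6 = 278.

278 working days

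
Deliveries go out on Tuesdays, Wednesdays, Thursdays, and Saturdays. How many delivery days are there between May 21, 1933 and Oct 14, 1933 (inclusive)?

May 21, 1933 is a Sunday.
From May 21, 1933 to Oct 14, 1933 is 147 days inclusive.
147 = 7 × 21, so the span is exactly 21 full weeks.
Each full week contributes 4 days from the set (Tue, Wed, Thu, Sat): 21 × 4 = 84.

84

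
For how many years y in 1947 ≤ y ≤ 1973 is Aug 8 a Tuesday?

Day of week of August 8 in each year:
1947: Fri, 1948: Sun, 1949: Mon, 1950: Tue ✓, 1951: Wed, 1952: Fri, 1953: Sat, 1954: Sun, 1955: Mon, 1956: Wed, 1957: Thu, 1958: Fri, 1959: Sat, 1960: Mon, 1961: Tue ✓, 1962: Wed, 1963: Thu, 1964: Sat, 1965: Sun, 1966: Mon, 1967: Tue ✓, 1968: Thu, 1969: Fri, 1970: Sat, 1971: Sun, 1972: Tue ✓, 1973: Wed
Tuesdays: 1950, 1961, 1967, 1972.

4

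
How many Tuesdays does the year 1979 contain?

January 1, 1979 is a Monday.
That's 365 days from start to end, counting both.
365 = 7 × 52 + 1, so there are 52 full weeks plus 1 extra day.
Each full week contributes one Tuesday: 52 so far.
The 1 extra day is Mon — none qualify.
Total: 52 + 0 = 52.

52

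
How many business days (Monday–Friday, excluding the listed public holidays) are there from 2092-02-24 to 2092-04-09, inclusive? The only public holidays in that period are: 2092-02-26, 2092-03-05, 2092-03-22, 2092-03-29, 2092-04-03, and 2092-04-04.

29

2092-02-24 is a Sunday.
That's 46 days from start to end, counting both.
46 = 7 × 6 + 4, so there are 6 full weeks plus 4 extra days.
Each full week contributes 5 weekdays (Mon–Fri): 6 × 5 = 30.
The 4 extra days are Sun, Mon, Tue, Wed — 3 of them qualify.
Total: 30 + 3 = 33.
Holidays: 2092-02-26 (Tue); 2092-03-05 (Wed); 2092-03-22 (Sat); 2092-03-29 (Sat); 2092-04-03 (Thu); 2092-04-04 (Fri).
4 of the 6 holidays fall on weekdays; the rest are weekends and were already excluded.
Business days: 33 − 4 = 29.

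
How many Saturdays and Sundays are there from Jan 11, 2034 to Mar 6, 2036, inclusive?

Jan 11, 2034 is a Wednesday.
The range spans 786 days (inclusive of both endpoints).
786 = 7 × 112 + 2, so there are 112 full weeks plus 2 extra days.
Each full week contributes 2 weekend days (Sat, Sun): 112 × 2 = 224.
The 2 extra days are Wednesday, Thursday — none qualify.
Total: 224 + 0 = 224.

224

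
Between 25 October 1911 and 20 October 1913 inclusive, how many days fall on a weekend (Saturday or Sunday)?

208

25 October 1911 is a Wednesday.
From 25 October 1911 to 20 October 1913 is 727 days inclusive.
727 = 7 × 103 + 6, so there are 103 full weeks plus 6 extra days.
Each full week contributes 2 weekend days (Sat, Sun): 103 × 2 = 206.
The 6 extra days are Wed, Thu, Fri, Sat, Sun, Mon — 2 of them qualify.
Total: 206 + 2 = 208.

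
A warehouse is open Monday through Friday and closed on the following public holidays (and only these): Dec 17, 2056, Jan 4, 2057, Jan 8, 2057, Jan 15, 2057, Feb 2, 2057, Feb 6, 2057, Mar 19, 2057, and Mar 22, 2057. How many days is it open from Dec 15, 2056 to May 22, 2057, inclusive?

106

Dec 15, 2056 is a Friday.
From Dec 15, 2056 to May 22, 2057 is 159 days inclusive.
159 = 7 × 22 + 5, so there are 22 full weeks plus 5 extra days.
Each full week contributes 5 weekdays (Mon–Fri): 22 × 5 = 110.
The 5 extra days are Fri, Sat, Sun, Mon, Tue — 3 of them qualify.
Total: 110 + 3 = 113.
Holidays: Dec 17, 2056 (Sun); Jan 4, 2057 (Thu); Jan 8, 2057 (Mon); Jan 15, 2057 (Mon); Feb 2, 2057 (Fri); Feb 6, 2057 (Tue); Mar 19, 2057 (Mon); Mar 22, 2057 (Thu).
7 of the 8 holidays fall on weekdays; the rest are weekends and were already excluded.
Business days: 113 − 7 = 106.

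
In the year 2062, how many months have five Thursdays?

A month has five Thursdays exactly when Thursday falls within its first (length − 28) days.
Jan: 31 days, starts Sun → 5 of Sun, Mon, Tue
Feb: 28 days, starts Wed → 5 of (none)
Mar: 31 days, starts Wed → 5 of Wed, Thu, Fri ✓
Apr: 30 days, starts Sat → 5 of Sat, Sun
May: 31 days, starts Mon → 5 of Mon, Tue, Wed
Jun: 30 days, starts Thu → 5 of Thu, Fri ✓
Jul: 31 days, starts Sat → 5 of Sat, Sun, Mon
Aug: 31 days, starts Tue → 5 of Tue, Wed, Thu ✓
Sep: 30 days, starts Fri → 5 of Fri, Sat
Oct: 31 days, starts Sun → 5 of Sun, Mon, Tue
Nov: 30 days, starts Wed → 5 of Wed, Thu ✓
Dec: 31 days, starts Fri → 5 of Fri, Sat, Sun
Months with five Thursdays: Mar, Jun, Aug, Nov.

4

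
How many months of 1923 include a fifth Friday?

4

A month has five Fridays exactly when Friday falls within its first (length − 28) days.
Jan: 31 days, starts Mon → 5 of Mon, Tue, Wed
Feb: 28 days, starts Thu → 5 of (none)
Mar: 31 days, starts Thu → 5 of Thu, Fri, Sat ✓
Apr: 30 days, starts Sun → 5 of Sun, Mon
May: 31 days, starts Tue → 5 of Tue, Wed, Thu
Jun: 30 days, starts Fri → 5 of Fri, Sat ✓
Jul: 31 days, starts Sun → 5 of Sun, Mon, Tue
Aug: 31 days, starts Wed → 5 of Wed, Thu, Fri ✓
Sep: 30 days, starts Sat → 5 of Sat, Sun
Oct: 31 days, starts Mon → 5 of Mon, Tue, Wed
Nov: 30 days, starts Thu → 5 of Thu, Fri ✓
Dec: 31 days, starts Sat → 5 of Sat, Sun, Mon
Months with five Fridays: Mar, Jun, Aug, Nov.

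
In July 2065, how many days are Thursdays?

5

1 July 2065 is a Wednesday.
The range spans 31 days (inclusive of both endpoints).
31 = 7 × 4 + 3, so there are 4 full weeks plus 3 extra days.
Each full week contributes one Thursday: 4 so far.
The 3 extra days are Wed, Thu, Fri — 1 of them qualifies.
Total: 4 + 1 = 5.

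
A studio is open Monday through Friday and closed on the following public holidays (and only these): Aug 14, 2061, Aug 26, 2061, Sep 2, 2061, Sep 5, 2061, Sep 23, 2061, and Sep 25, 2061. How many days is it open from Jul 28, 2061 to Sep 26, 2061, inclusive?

39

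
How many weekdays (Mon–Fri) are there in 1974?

Jan 1, 1974 is a Tuesday.
That's 365 days from start to end, counting both.
365 = 7 × 52 + 1, so there are 52 full weeks plus 1 extra day.
Each full week contributes 5 weekdays (Mon–Fri): 52 × 5 = 260.
The 1 extra day is Tue — 1 of them qualifies.
Total: 260 + 1 = 261.

261 weekdays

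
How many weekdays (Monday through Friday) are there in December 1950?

21 weekdays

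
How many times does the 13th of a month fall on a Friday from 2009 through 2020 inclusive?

23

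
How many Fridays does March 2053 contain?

4

March 1, 2053 is a Saturday.
From March 1, 2053 to March 31, 2053 is 31 days inclusive.
31 = 7 × 4 + 3, so there are 4 full weeks plus 3 extra days.
Each full week contributes one Friday: 4 so far.
The 3 extra days are Sat, Sun, Mon — none qualify.
Total: 4 + 0 = 4.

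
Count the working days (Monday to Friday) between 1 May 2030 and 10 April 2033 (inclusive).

768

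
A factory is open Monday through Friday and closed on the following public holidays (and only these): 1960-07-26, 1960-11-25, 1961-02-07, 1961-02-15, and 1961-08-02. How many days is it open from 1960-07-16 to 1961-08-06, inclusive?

270 working days

1960-07-16 is a Saturday.
From 1960-07-16 to 1961-08-06 is 387 days inclusive.
387 = 7 × 55 + 2, so there are 55 full weeks plus 2 extra days.
Each full week contributes 5 weekdays (Mon–Fri): 55 × 5 = 275.
The 2 extra days are Sat, Sun — none qualify.
Total: 275 + 0 = 275.
Holidays: 1960-07-26 (Tue); 1960-11-25 (Fri); 1961-02-07 (Tue); 1961-02-15 (Wed); 1961-08-02 (Wed).
All 5 holidays fall on weekdays, so subtract 5.
Business days: 275 − 5 = 270.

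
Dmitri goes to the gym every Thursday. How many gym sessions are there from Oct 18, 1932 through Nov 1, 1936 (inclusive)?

211

Oct 18, 1932 is a Tuesday.
From Oct 18, 1932 to Nov 1, 1936 is 1476 days inclusive.
1476 = 7 × 210 + 6, so there are 210 full weeks plus 6 extra days.
Each full week contributes one Thursday: 210 so far.
The 6 extra days are Tuesday, Wednesday, Thursday, Friday, Saturday, Sunday — 1 of them qualifies.
Total: 210 + 1 = 211.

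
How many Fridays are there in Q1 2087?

2087-01-01 is a Wednesday.
From 2087-01-01 to 2087-03-31 is 90 days inclusive.
90 = 7 × 12 + 6, so there are 12 full weeks plus 6 extra days.
Each full week contributes one Friday: 12 so far.
The 6 extra days are Wed, Thu, Fri, Sat, Sun, Mon — 1 of them qualifies.
Total: 12 + 1 = 13.

13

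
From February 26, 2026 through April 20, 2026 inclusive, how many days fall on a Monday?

8

February 26, 2026 is a Thursday.
That's 54 days from start to end, counting both.
54 = 7 × 7 + 5, so there are 7 full weeks plus 5 extra days.
Each full week contributes one Monday: 7 so far.
The 5 extra days are Thu, Fri, Sat, Sun, Mon — 1 of them qualifies.
Total: 7 + 1 = 8.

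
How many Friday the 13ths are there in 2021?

1

The 13th falls on a Friday when the month's 13th has weekday Fri.
Jan 13 is Wed; Feb 13 is Sat; Mar 13 is Sat; Apr 13 is Tue; May 13 is Thu; Jun 13 is Sun; Jul 13 is Tue; Aug 13 is Fri ✓; Sep 13 is Mon; Oct 13 is Wed; Nov 13 is Sat; Dec 13 is Mon.
Friday the 13ths: Aug.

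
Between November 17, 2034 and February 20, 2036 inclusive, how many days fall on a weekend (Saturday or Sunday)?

132

November 17, 2034 is a Friday.
That's 461 days from start to end, counting both.
461 = 7 × 65 + 6, so there are 65 full weeks plus 6 extra days.
Each full week contributes 2 weekend days (Sat, Sun): 65 × 2 = 130.
The 6 extra days are Fri, Sat, Sun, Mon, Tue, Wed — 2 of them qualify.
Total: 130 + 2 = 132.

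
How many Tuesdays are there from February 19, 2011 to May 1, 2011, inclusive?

10

February 19, 2011 is a Saturday.
The range spans 72 days (inclusive of both endpoints).
72 = 7 × 10 + 2, so there are 10 full weeks plus 2 extra days.
Each full week contributes one Tuesday: 10 so far.
The 2 extra days are Saturday, Sunday — none qualify.
Total: 10 + 0 = 10.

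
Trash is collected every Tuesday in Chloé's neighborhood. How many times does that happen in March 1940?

4

Mar 1, 1940 is a Friday.
The range spans 31 days (inclusive of both endpoints).
31 = 7 × 4 + 3, so there are 4 full weeks plus 3 extra days.
Each full week contributes one Tuesday: 4 so far.
The 3 extra days are Fri, Sat, Sun — none qualify.
Total: 4 + 0 = 4.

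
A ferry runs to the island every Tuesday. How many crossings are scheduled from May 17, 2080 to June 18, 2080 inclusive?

5 Tuesdays

May 17, 2080 is a Friday.
The range spans 33 days (inclusive of both endpoints).
33 = 7 × 4 + 5, so there are 4 full weeks plus 5 extra days.
Each full week contributes one Tuesday: 4 so far.
The 5 extra days are Friday, Saturday, Sunday, Monday, Tuesday — 1 of them qualifies.
Total: 4 + 1 = 5.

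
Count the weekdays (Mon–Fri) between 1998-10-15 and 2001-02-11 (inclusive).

607

1998-10-15 is a Thursday.
That's 851 days from start to end, counting both.
851 = 7 × 121 + 4, so there are 121 full weeks plus 4 extra days.
Each full week contributes 5 weekdays (Mon–Fri): 121 × 5 = 605.
The 4 extra days are Thursday, Friday, Saturday, Sunday — 2 of them qualify.
Total: 605 + 2 = 607.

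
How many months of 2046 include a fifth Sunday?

4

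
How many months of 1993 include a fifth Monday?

4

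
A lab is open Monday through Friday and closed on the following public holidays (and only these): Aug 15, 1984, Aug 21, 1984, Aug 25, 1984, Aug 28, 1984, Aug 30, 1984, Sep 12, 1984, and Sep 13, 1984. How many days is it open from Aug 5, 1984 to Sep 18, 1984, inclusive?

26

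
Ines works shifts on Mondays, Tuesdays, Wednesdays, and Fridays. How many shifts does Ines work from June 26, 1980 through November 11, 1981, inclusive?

288

June 26, 1980 is a Thursday.
From June 26, 1980 to November 11, 1981 is 504 days inclusive.
504 = 7 × 72, so the span is exactly 72 full weeks.
Each full week contributes 4 days from the set (Mon, Tue, Wed, Fri): 72 × 4 = 288.
Total: 288.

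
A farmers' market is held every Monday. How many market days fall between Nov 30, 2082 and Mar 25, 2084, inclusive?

Nov 30, 2082 is a Monday.
That's 482 days from start to end, counting both.
482 = 7 × 68 + 6, so there are 68 full weeks plus 6 extra days.
Each full week contributes one Monday: 68 so far.
The 6 extra days are Monday, Tuesday, Wednesday, Thursday, Friday, Saturday — 1 of them qualifies.
Total: 68 + 1 = 69.

69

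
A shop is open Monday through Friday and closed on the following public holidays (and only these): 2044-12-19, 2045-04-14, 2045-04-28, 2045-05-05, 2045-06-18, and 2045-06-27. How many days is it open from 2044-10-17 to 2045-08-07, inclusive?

206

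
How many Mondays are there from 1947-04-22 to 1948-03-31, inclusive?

1947-04-22 is a Tuesday.
From 1947-04-22 to 1948-03-31 is 345 days inclusive.
345 = 7 × 49 + 2, so there are 49 full weeks plus 2 extra days.
Each full week contributes one Monday: 49 so far.
The 2 extra days are Tue, Wed — none qualify.
Total: 49 + 0 = 49.

49 Mondays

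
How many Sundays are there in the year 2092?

52

2092-01-01 is a Tuesday.
From 2092-01-01 to 2092-12-31 is 366 days inclusive.
366 = 7 × 52 + 2, so there are 52 full weeks plus 2 extra days.
Each full week contributes one Sunday: 52 so far.
The 2 extra days are Tue, Wed — none qualify.
Total: 52 + 0 = 52.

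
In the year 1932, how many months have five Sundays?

A month has five Sundays exactly when Sunday falls within its first (length − 28) days.
Jan: 31 days, starts Fri → 5 of Fri, Sat, Sun ✓
Feb: 29 days, starts Mon → 5 of Mon
Mar: 31 days, starts Tue → 5 of Tue, Wed, Thu
Apr: 30 days, starts Fri → 5 of Fri, Sat
May: 31 days, starts Sun → 5 of Sun, Mon, Tue ✓
Jun: 30 days, starts Wed → 5 of Wed, Thu
Jul: 31 days, starts Fri → 5 of Fri, Sat, Sun ✓
Aug: 31 days, starts Mon → 5 of Mon, Tue, Wed
Sep: 30 days, starts Thu → 5 of Thu, Fri
Oct: 31 days, starts Sat → 5 of Sat, Sun, Mon ✓
Nov: 30 days, starts Tue → 5 of Tue, Wed
Dec: 31 days, starts Thu → 5 of Thu, Fri, Sat
Months with five Sundays: Jan, May, Jul, Oct.

4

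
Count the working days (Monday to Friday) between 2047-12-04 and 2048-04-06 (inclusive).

89

2047-12-04 is a Wednesday.
The range spans 125 days (inclusive of both endpoints).
125 = 7 × 17 + 6, so there are 17 full weeks plus 6 extra days.
Each full week contributes 5 weekdays (Mon–Fri): 17 × 5 = 85.
The 6 extra days are Wednesday, Thursday, Friday, Saturday, Sunday, Monday — 4 of them qualify.
Total: 85 + 4 = 89.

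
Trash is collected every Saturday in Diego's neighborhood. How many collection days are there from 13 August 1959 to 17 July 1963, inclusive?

13 August 1959 is a Thursday.
From 13 August 1959 to 17 July 1963 is 1435 days inclusive.
1435 = 7 × 205, so the span is exactly 205 full weeks.
Each full week contributes one Saturday: 205 so far.
Total: 205.

205 Saturdays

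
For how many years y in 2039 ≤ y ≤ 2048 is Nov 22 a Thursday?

2

Day of week of November 22 in each year:
2039: Tue, 2040: Thu ✓, 2041: Fri, 2042: Sat, 2043: Sun, 2044: Tue, 2045: Wed, 2046: Thu ✓, 2047: Fri, 2048: Sun
Thursdays: 2040, 2046.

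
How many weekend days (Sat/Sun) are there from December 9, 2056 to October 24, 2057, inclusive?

92

December 9, 2056 is a Saturday.
That's 320 days from start to end, counting both.
320 = 7 × 45 + 5, so there are 45 full weeks plus 5 extra days.
Each full week contributes 2 weekend days (Sat, Sun): 45 × 2 = 90.
The 5 extra days are Saturday, Sunday, Monday, Tuesday, Wednesday — 2 of them qualify.
Total: 90 + 2 = 92.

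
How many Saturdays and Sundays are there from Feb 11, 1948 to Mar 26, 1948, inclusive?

Feb 11, 1948 is a Wednesday.
The range spans 45 days (inclusive of both endpoints).
45 = 7 × 6 + 3, so there are 6 full weeks plus 3 extra days.
Each full week contributes 2 weekend days (Sat, Sun): 6 × 2 = 12.
The 3 extra days are Wednesday, Thursday, Friday — none qualify.
Total: 12 + 0 = 12.

12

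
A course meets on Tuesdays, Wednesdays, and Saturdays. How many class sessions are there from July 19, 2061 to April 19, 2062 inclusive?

119

July 19, 2061 is a Tuesday.
From July 19, 2061 to April 19, 2062 is 275 days inclusive.
275 = 7 × 39 + 2, so there are 39 full weeks plus 2 extra days.
Each full week contributes 3 days from the set (Tue, Wed, Sat): 39 × 3 = 117.
The 2 extra days are Tuesday, Wednesday — 2 of them qualify.
Total: 117 + 2 = 119.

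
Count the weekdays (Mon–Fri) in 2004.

262 weekdays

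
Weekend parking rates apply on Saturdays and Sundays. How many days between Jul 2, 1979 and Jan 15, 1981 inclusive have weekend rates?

Jul 2, 1979 is a Monday.
The range spans 564 days (inclusive of both endpoints).
564 = 7 × 80 + 4, so there are 80 full weeks plus 4 extra days.
Each full week contributes 2 weekend days (Sat, Sun): 80 × 2 = 160.
The 4 extra days are Mon, Tue, Wed, Thu — none qualify.
Total: 160 + 0 = 160.

160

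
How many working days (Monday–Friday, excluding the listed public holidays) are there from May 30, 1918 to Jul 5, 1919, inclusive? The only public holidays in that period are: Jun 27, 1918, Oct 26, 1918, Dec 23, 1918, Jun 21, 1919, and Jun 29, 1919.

May 30, 1918 is a Thursday.
That's 402 days from start to end, counting both.
402 = 7 × 57 + 3, so there are 57 full weeks plus 3 extra days.
Each full week contributes 5 weekdays (Mon–Fri): 57 × 5 = 285.
The 3 extra days are Thursday, Friday, Saturday — 2 of them qualify.
Total: 285 + 2 = 287.
Holidays: Jun 27, 1918 (Thu); Oct 26, 1918 (Sat); Dec 23, 1918 (Mon); Jun 21, 1919 (Sat); Jun 29, 1919 (Sun).
2 of the 5 holidays fall on weekdays; the rest are weekends and were already excluded.
Business days: 287 − 2 = 285.

285 working days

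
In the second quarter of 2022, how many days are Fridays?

13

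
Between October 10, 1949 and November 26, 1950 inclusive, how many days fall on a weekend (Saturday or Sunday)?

118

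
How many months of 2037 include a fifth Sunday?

4

A month has five Sundays exactly when Sunday falls within its first (length − 28) days.
Jan: 31 days, starts Thu → 5 of Thu, Fri, Sat
Feb: 28 days, starts Sun → 5 of (none)
Mar: 31 days, starts Sun → 5 of Sun, Mon, Tue ✓
Apr: 30 days, starts Wed → 5 of Wed, Thu
May: 31 days, starts Fri → 5 of Fri, Sat, Sun ✓
Jun: 30 days, starts Mon → 5 of Mon, Tue
Jul: 31 days, starts Wed → 5 of Wed, Thu, Fri
Aug: 31 days, starts Sat → 5 of Sat, Sun, Mon ✓
Sep: 30 days, starts Tue → 5 of Tue, Wed
Oct: 31 days, starts Thu → 5 of Thu, Fri, Sat
Nov: 30 days, starts Sun → 5 of Sun, Mon ✓
Dec: 31 days, starts Tue → 5 of Tue, Wed, Thu
Months with five Sundays: Mar, May, Aug, Nov.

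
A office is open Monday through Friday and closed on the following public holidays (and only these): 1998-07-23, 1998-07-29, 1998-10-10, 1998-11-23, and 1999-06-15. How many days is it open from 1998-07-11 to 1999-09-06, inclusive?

297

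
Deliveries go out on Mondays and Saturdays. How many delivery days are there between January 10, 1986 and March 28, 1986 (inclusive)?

January 10, 1986 is a Friday.
The range spans 78 days (inclusive of both endpoints).
78 = 7 × 11 + 1, so there are 11 full weeks plus 1 extra day.
Each full week contributes 2 days from the set (Mon, Sat): 11 × 2 = 22.
The 1 extra day is Fri — none qualify.
Total: 22 + 0 = 22.

22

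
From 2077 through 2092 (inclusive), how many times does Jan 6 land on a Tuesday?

Day of week of January 6 in each year:
2077: Wed, 2078: Thu, 2079: Fri, 2080: Sat, 2081: Mon, 2082: Tue ✓, 2083: Wed, 2084: Thu, 2085: Sat, 2086: Sun, 2087: Mon, 2088: Tue ✓, 2089: Thu, 2090: Fri, 2091: Sat, 2092: Sun
Tuesdays: 2082, 2088.

2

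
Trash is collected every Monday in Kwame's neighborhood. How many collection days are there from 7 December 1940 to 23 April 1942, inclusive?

72

7 December 1940 is a Saturday.
From 7 December 1940 to 23 April 1942 is 503 days inclusive.
503 = 7 × 71 + 6, so there are 71 full weeks plus 6 extra days.
Each full week contributes one Monday: 71 so far.
The 6 extra days are Saturday, Sunday, Monday, Tuesday, Wednesday, Thursday — 1 of them qualifies.
Total: 71 + 1 = 72.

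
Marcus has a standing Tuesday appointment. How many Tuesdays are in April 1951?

4

April 1, 1951 is a Sunday.
From April 1, 1951 to April 30, 1951 is 30 days inclusive.
30 = 7 × 4 + 2, so there are 4 full weeks plus 2 extra days.
Each full week contributes one Tuesday: 4 so far.
The 2 extra days are Sun, Mon — none qualify.
Total: 4 + 0 = 4.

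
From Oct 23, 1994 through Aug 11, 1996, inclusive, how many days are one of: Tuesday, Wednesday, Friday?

282

Oct 23, 1994 is a Sunday.
The range spans 659 days (inclusive of both endpoints).
659 = 7 × 94 + 1, so there are 94 full weeks plus 1 extra day.
Each full week contributes 3 days from the set (Tue, Wed, Fri): 94 × 3 = 282.
The 1 extra day is Sun — none qualify.
Total: 282 + 0 = 282.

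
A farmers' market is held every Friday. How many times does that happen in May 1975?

May 1, 1975 is a Thursday.
From May 1, 1975 to May 31, 1975 is 31 days inclusive.
31 = 7 × 4 + 3, so there are 4 full weeks plus 3 extra days.
Each full week contributes one Friday: 4 so far.
The 3 extra days are Thursday, Friday, Saturday — 1 of them qualifies.
Total: 4 + 1 = 5.

5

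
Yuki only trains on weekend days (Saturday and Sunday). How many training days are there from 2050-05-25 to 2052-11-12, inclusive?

2050-05-25 is a Wednesday.
That's 903 days from start to end, counting both.
903 = 7 × 129, so the span is exactly 129 full weeks.
Each full week contributes 2 weekend days (Sat, Sun): 129 × 2 = 258.
Total: 258.

258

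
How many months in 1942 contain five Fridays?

4

A month has five Fridays exactly when Friday falls within its first (length − 28) days.
Jan: 31 days, starts Thu → 5 of Thu, Fri, Sat ✓
Feb: 28 days, starts Sun → 5 of (none)
Mar: 31 days, starts Sun → 5 of Sun, Mon, Tue
Apr: 30 days, starts Wed → 5 of Wed, Thu
May: 31 days, starts Fri → 5 of Fri, Sat, Sun ✓
Jun: 30 days, starts Mon → 5 of Mon, Tue
Jul: 31 days, starts Wed → 5 of Wed, Thu, Fri ✓
Aug: 31 days, starts Sat → 5 of Sat, Sun, Mon
Sep: 30 days, starts Tue → 5 of Tue, Wed
Oct: 31 days, starts Thu → 5 of Thu, Fri, Sat ✓
Nov: 30 days, starts Sun → 5 of Sun, Mon
Dec: 31 days, starts Tue → 5 of Tue, Wed, Thu
Months with five Fridays: Jan, May, Jul, Oct.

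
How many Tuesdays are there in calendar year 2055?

52

January 1, 2055 is a Friday.
From January 1, 2055 to December 31, 2055 is 365 days inclusive.
365 = 7 × 52 + 1, so there are 52 full weeks plus 1 extra day.
Each full week contributes one Tuesday: 52 so far.
The 1 extra day is Friday — none qualify.
Total: 52 + 0 = 52.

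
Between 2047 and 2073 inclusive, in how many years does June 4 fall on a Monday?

3

Day of week of June 4 in each year:
2047: Tue, 2048: Thu, 2049: Fri, 2050: Sat, 2051: Sun, 2052: Tue, 2053: Wed, 2054: Thu, 2055: Fri, 2056: Sun, 2057: Mon ✓, 2058: Tue, 2059: Wed, 2060: Fri, 2061: Sat, 2062: Sun, 2063: Mon ✓, 2064: Wed, 2065: Thu, 2066: Fri, 2067: Sat, 2068: Mon ✓, 2069: Tue, 2070: Wed, 2071: Thu, 2072: Sat, 2073: Sun
Mondays: 2057, 2063, 2068.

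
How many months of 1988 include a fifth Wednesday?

4

A month has five Wednesdays exactly when Wednesday falls within its first (length − 28) days.
Jan: 31 days, starts Fri → 5 of Fri, Sat, Sun
Feb: 29 days, starts Mon → 5 of Mon
Mar: 31 days, starts Tue → 5 of Tue, Wed, Thu ✓
Apr: 30 days, starts Fri → 5 of Fri, Sat
May: 31 days, starts Sun → 5 of Sun, Mon, Tue
Jun: 30 days, starts Wed → 5 of Wed, Thu ✓
Jul: 31 days, starts Fri → 5 of Fri, Sat, Sun
Aug: 31 days, starts Mon → 5 of Mon, Tue, Wed ✓
Sep: 30 days, starts Thu → 5 of Thu, Fri
Oct: 31 days, starts Sat → 5 of Sat, Sun, Mon
Nov: 30 days, starts Tue → 5 of Tue, Wed ✓
Dec: 31 days, starts Thu → 5 of Thu, Fri, Sat
Months with five Wednesdays: Mar, Jun, Aug, Nov.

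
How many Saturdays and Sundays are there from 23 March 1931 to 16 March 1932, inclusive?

23 March 1931 is a Monday.
From 23 March 1931 to 16 March 1932 is 360 days inclusive.
360 = 7 × 51 + 3, so there are 51 full weeks plus 3 extra days.
Each full week contributes 2 weekend days (Sat, Sun): 51 × 2 = 102.
The 3 extra days are Mon, Tue, Wed — none qualify.
Total: 102 + 0 = 102.

102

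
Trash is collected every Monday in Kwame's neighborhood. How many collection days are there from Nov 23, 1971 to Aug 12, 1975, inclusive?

194

Nov 23, 1971 is a Tuesday.
The range spans 1359 days (inclusive of both endpoints).
1359 = 7 × 194 + 1, so there are 194 full weeks plus 1 extra day.
Each full week contributes one Monday: 194 so far.
The 1 extra day is Tuesday — none qualify.
Total: 194 + 0 = 194.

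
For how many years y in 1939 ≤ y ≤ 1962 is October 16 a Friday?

Day of week of October 16 in each year:
1939: Mon, 1940: Wed, 1941: Thu, 1942: Fri ✓, 1943: Sat, 1944: Mon, 1945: Tue, 1946: Wed, 1947: Thu, 1948: Sat, 1949: Sun, 1950: Mon, 1951: Tue, 1952: Thu, 1953: Fri ✓, 1954: Sat, 1955: Sun, 1956: Tue, 1957: Wed, 1958: Thu, 1959: Fri ✓, 1960: Sun, 1961: Mon, 1962: Tue
Fridays: 1942, 1953, 1959.

3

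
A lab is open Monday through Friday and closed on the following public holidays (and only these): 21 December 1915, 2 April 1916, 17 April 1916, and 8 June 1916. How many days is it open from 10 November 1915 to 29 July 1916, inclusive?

185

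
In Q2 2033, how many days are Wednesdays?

13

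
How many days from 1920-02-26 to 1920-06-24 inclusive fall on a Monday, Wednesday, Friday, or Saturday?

68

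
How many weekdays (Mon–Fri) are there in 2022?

260 weekdays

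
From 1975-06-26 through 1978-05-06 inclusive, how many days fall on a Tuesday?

149

1975-06-26 is a Thursday.
The range spans 1046 days (inclusive of both endpoints).
1046 = 7 × 149 + 3, so there are 149 full weeks plus 3 extra days.
Each full week contributes one Tuesday: 149 so far.
The 3 extra days are Thursday, Friday, Saturday — none qualify.
Total: 149 + 0 = 149.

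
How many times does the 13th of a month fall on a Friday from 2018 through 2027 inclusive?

17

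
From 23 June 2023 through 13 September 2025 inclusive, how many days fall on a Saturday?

117

23 June 2023 is a Friday.
From 23 June 2023 to 13 September 2025 is 814 days inclusive.
814 = 7 × 116 + 2, so there are 116 full weeks plus 2 extra days.
Each full week contributes one Saturday: 116 so far.
The 2 extra days are Friday, Saturday — 1 of them qualifies.
Total: 116 + 1 = 117.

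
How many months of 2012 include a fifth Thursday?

4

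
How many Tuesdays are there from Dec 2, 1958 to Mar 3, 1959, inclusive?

14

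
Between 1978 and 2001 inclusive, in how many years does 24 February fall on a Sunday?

3

Day of week of February 24 in each year:
1978: Fri, 1979: Sat, 1980: Sun ✓, 1981: Tue, 1982: Wed, 1983: Thu, 1984: Fri, 1985: Sun ✓, 1986: Mon, 1987: Tue, 1988: Wed, 1989: Fri, 1990: Sat, 1991: Sun ✓, 1992: Mon, 1993: Wed, 1994: Thu, 1995: Fri, 1996: Sat, 1997: Mon, 1998: Tue, 1999: Wed, 2000: Thu, 2001: Sat
Sundays: 1980, 1985, 1991.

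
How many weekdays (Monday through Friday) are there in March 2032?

Mar 1, 2032 is a Monday.
The range spans 31 days (inclusive of both endpoints).
31 = 7 × 4 + 3, so there are 4 full weeks plus 3 extra days.
Each full week contributes 5 weekdays (Mon–Fri): 4 × 5 = 20.
The 3 extra days are Monday, Tuesday, Wednesday — 3 of them qualify.
Total: 20 + 3 = 23.

23 weekdays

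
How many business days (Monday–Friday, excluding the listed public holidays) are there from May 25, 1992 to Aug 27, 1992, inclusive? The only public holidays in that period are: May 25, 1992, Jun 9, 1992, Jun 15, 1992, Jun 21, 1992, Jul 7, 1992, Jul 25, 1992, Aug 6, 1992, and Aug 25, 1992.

63 business days

May 25, 1992 is a Monday.
From May 25, 1992 to Aug 27, 1992 is 95 days inclusive.
95 = 7 × 13 + 4, so there are 13 full weeks plus 4 extra days.
Each full week contributes 5 weekdays (Mon–Fri): 13 × 5 = 65.
The 4 extra days are Monday, Tuesday, Wednesday, Thursday — 4 of them qualify.
Total: 65 + 4 = 69.
Holidays: May 25, 1992 (Mon); Jun 9, 1992 (Tue); Jun 15, 1992 (Mon); Jun 21, 1992 (Sun); Jul 7, 1992 (Tue); Jul 25, 1992 (Sat); Aug 6, 1992 (Thu); Aug 25, 1992 (Tue).
6 of the 8 holidays fall on weekdays; the rest are weekends and were already excluded.
Business days: 69 − 6 = 63.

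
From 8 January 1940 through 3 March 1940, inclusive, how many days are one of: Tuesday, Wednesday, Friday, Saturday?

8 January 1940 is a Monday.
That's 56 days from start to end, counting both.
56 = 7 × 8, so the span is exactly 8 full weeks.
Each full week contributes 4 days from the set (Tue, Wed, Fri, Sat): 8 × 4 = 32.
Total: 32.

32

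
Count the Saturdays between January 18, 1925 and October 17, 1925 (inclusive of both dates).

January 18, 1925 is a Sunday.
From January 18, 1925 to October 17, 1925 is 273 days inclusive.
273 = 7 × 39, so the span is exactly 39 full weeks.
Each full week contributes one Saturday: 39 so far.

39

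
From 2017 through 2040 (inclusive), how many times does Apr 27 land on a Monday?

3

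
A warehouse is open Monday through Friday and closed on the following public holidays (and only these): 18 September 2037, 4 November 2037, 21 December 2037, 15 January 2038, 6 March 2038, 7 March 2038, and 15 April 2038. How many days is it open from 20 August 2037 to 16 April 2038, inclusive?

20 August 2037 is a Thursday.
From 20 August 2037 to 16 April 2038 is 240 days inclusive.
240 = 7 × 34 + 2, so there are 34 full weeks plus 2 extra days.
Each full week contributes 5 weekdays (Mon–Fri): 34 × 5 = 170.
The 2 extra days are Thu, Fri — 2 of them qualify.
Total: 170 + 2 = 172.
Holidays: 18 September 2037 (Fri); 4 November 2037 (Wed); 21 December 2037 (Mon); 15 January 2038 (Fri); 6 March 2038 (Sat); 7 March 2038 (Sun); 15 April 2038 (Thu).
5 of the 7 holidays fall on weekdays; the rest are weekends and were already excluded.
Business days: 172 − 5 = 167.

167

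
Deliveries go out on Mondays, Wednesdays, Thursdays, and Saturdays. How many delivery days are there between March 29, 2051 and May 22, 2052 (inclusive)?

March 29, 2051 is a Wednesday.
The range spans 421 days (inclusive of both endpoints).
421 = 7 × 60 + 1, so there are 60 full weeks plus 1 extra day.
Each full week contributes 4 days from the set (Mon, Wed, Thu, Sat): 60 × 4 = 240.
The 1 extra day is Wednesday — 1 of them qualifies.
Total: 240 + 1 = 241.

241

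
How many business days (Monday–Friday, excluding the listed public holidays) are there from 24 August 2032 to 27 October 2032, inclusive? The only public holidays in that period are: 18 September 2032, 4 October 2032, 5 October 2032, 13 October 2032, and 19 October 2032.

43

24 August 2032 is a Tuesday.
That's 65 days from start to end, counting both.
65 = 7 × 9 + 2, so there are 9 full weeks plus 2 extra days.
Each full week contributes 5 weekdays (Mon–Fri): 9 × 5 = 45.
The 2 extra days are Tuesday, Wednesday — 2 of them qualify.
Total: 45 + 2 = 47.
Holidays: 18 September 2032 (Sat); 4 October 2032 (Mon); 5 October 2032 (Tue); 13 October 2032 (Wed); 19 October 2032 (Tue).
4 of the 5 holidays fall on weekdays; the rest are weekends and were already excluded.
Business days: 47 − 4 = 43.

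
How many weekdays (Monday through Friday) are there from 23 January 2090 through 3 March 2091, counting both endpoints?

23 January 2090 is a Monday.
That's 405 days from start to end, counting both.
405 = 7 × 57 + 6, so there are 57 full weeks plus 6 extra days.
Each full week contributes 5 weekdays (Mon–Fri): 57 × 5 = 285.
The 6 extra days are Mon, Tue, Wed, Thu, Fri, Sat — 5 of them qualify.
Total: 285 + 5 = 290.

290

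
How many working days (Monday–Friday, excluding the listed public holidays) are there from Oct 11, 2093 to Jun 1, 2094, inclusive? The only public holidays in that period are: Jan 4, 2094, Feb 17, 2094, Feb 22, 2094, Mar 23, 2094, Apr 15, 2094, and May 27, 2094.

161

Oct 11, 2093 is a Sunday.
From Oct 11, 2093 to Jun 1, 2094 is 234 days inclusive.
234 = 7 × 33 + 3, so there are 33 full weeks plus 3 extra days.
Each full week contributes 5 weekdays (Mon–Fri): 33 × 5 = 165.
The 3 extra days are Sunday, Monday, Tuesday — 2 of them qualify.
Total: 165 + 2 = 167.
Holidays: Jan 4, 2094 (Mon); Feb 17, 2094 (Wed); Feb 22, 2094 (Mon); Mar 23, 2094 (Tue); Apr 15, 2094 (Thu); May 27, 2094 (Thu).
All 6 holidays fall on weekdays, so subtract 6.
Business days: 167 − 6 = 161.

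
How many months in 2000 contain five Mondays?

4

A month has five Mondays exactly when Monday falls within its first (length − 28) days.
Jan: 31 days, starts Sat → 5 of Sat, Sun, Mon ✓
Feb: 29 days, starts Tue → 5 of Tue
Mar: 31 days, starts Wed → 5 of Wed, Thu, Fri
Apr: 30 days, starts Sat → 5 of Sat, Sun
May: 31 days, starts Mon → 5 of Mon, Tue, Wed ✓
Jun: 30 days, starts Thu → 5 of Thu, Fri
Jul: 31 days, starts Sat → 5 of Sat, Sun, Mon ✓
Aug: 31 days, starts Tue → 5 of Tue, Wed, Thu
Sep: 30 days, starts Fri → 5 of Fri, Sat
Oct: 31 days, starts Sun → 5 of Sun, Mon, Tue ✓
Nov: 30 days, starts Wed → 5 of Wed, Thu
Dec: 31 days, starts Fri → 5 of Fri, Sat, Sun
Months with five Mondays: Jan, May, Jul, Oct.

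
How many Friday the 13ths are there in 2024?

2

The 13th falls on a Friday when the month's 13th has weekday Fri.
Jan 13 is Sat; Feb 13 is Tue; Mar 13 is Wed; Apr 13 is Sat; May 13 is Mon; Jun 13 is Thu; Jul 13 is Sat; Aug 13 is Tue; Sep 13 is Fri ✓; Oct 13 is Sun; Nov 13 is Wed; Dec 13 is Fri ✓.
Friday the 13ths: Sep, Dec.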